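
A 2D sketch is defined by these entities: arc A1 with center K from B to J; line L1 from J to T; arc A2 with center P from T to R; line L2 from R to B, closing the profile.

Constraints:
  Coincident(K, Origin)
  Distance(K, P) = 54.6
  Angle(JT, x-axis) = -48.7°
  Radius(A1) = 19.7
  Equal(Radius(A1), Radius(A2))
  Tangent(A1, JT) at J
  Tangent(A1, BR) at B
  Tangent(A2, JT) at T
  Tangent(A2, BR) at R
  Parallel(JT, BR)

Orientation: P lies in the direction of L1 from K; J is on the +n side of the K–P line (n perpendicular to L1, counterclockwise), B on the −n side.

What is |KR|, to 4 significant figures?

58.05

The slot axis is L1's direction at -48.7°, so u = (cos -48.7°, sin -48.7°) = (0.6600, -0.7513) and n = (−sin -48.7°, cos -48.7°) = (0.7513, 0.6600). K is at the origin and P lies 54.6 along u from K, so P = 54.6·u = (36.04, -41.02). Tangency of A1 to both parallel lines with radius 19.7 puts J and B at K ± 19.7·n: J = (14.80, 13.00), B = (-14.80, -13.00). Equal radii place T and R the same way about P: T = P + 19.7·n = (50.84, -28.02), R = P − 19.7·n = (21.24, -54.02). Then |KR| = |R − K| = 58.05.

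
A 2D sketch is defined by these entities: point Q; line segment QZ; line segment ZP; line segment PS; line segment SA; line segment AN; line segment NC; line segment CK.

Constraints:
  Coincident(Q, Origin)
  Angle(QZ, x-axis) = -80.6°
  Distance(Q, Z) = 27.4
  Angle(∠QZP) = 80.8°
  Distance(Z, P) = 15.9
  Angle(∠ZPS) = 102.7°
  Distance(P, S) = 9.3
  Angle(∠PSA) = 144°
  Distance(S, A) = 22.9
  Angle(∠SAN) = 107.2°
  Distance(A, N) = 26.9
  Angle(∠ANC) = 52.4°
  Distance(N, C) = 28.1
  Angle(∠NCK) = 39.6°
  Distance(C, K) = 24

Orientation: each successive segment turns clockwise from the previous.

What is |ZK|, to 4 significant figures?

30.87

∠ANC = 52.4° gives NC at -133.5° from the x-axis; with |NC| = 28.1, C = (2.898, -20.11). ∠NCK = 39.6° gives CK at 86.10° from the x-axis; with |CK| = 24.0, K = (4.531, 3.838). Then |ZK| = |K − Z| = 30.87.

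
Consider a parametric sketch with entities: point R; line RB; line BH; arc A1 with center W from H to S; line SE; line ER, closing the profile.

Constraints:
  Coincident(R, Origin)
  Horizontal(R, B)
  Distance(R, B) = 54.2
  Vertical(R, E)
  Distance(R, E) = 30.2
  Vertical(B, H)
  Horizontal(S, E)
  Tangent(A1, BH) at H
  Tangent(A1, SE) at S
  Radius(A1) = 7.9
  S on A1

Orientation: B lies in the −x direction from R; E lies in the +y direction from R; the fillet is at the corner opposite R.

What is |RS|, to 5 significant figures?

55.279

R is at the origin; R and B share the same y with |RB| = 54.2 and B on the −x side, so B = (-54.200, 0.0000). R and E share the same x with |RE| = 30.2 and E on the +y side, so E = (0.0000, 30.200). The virtual corner opposite R is at (-54.200, 30.200). Tangency of A1 to BH means the radius WH is perpendicular to BH and the tangent condition forces WS to be normal to SE, with radius 7.9, so the center W sits 7.9 in from both sides at W = (-46.300, 22.300). That places the tangent points at H = (-54.200, 22.300) on BH and S = (-46.300, 30.200) on SE. Then |RS| = |S − R| = 55.279.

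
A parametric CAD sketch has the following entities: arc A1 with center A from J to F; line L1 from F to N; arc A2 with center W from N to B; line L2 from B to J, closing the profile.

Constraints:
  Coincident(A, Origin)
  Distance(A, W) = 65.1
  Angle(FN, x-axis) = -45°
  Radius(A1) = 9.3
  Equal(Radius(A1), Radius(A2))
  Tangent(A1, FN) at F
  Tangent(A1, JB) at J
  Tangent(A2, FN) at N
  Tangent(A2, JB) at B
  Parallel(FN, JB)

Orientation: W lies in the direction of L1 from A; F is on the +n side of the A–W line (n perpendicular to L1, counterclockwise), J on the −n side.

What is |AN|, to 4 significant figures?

65.76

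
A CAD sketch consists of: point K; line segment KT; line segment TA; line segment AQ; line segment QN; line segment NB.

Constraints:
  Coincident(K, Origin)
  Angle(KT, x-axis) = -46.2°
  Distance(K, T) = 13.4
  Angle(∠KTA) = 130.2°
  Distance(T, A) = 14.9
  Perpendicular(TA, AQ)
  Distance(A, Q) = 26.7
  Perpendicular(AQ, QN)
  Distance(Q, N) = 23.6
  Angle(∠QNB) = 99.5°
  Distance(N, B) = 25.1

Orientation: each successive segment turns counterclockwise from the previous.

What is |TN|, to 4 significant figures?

28.08

K is at the origin; KT runs at -46.2° with length 13.4, so T = (9.275, -9.672). ∠KTA = 130.2° gives TA at 3.600° from the x-axis; with |TA| = 14.9, A = (24.15, -8.736). TA ⟂ AQ, so AQ runs at 93.60°; with |AQ| = 26.7, Q = (22.47, 17.91). AQ is perpendicular to QN, so QN runs at -176.4°; with |QN| = 23.6, N = (-1.085, 16.43). Then |TN| = |N − T| = 28.08.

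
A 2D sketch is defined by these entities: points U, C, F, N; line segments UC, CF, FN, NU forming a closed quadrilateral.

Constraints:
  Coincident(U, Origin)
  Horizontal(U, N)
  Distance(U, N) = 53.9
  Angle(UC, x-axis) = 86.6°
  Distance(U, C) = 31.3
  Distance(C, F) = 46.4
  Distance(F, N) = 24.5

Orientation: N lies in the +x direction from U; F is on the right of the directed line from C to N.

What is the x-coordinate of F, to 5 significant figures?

30.050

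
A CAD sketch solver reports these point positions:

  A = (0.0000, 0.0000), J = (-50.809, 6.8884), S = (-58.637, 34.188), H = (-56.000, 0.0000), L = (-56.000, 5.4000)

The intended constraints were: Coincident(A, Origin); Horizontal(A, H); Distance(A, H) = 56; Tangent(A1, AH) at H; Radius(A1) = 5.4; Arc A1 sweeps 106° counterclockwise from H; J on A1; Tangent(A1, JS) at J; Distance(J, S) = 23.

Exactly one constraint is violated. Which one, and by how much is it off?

Distance(J, S) = 23 — off by 5.40.

A = (0.00, 0.00) ✓; A.y = 0.00, H.y = 0.00 ✓; |AH| = 56.00 ✓; ∠(LH, HA) = 90.00° ✓; |LH| = 5.400 ✓; bearing(L→J) − bearing(L→H) = 106.0° ✓; |LJ| = 5.400 ✓; ∠(LJ, JS) = 90.00° ✓; |JS| = 28.40 ✗.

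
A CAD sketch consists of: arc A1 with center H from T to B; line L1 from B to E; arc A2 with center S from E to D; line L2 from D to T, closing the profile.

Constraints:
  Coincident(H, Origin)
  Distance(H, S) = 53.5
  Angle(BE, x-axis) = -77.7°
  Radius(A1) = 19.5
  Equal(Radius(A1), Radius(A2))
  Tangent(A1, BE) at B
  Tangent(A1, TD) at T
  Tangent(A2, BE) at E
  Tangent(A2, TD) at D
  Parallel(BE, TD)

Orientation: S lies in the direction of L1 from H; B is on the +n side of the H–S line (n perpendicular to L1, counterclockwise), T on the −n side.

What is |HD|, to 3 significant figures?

56.9

The slot axis is L1's direction at -77.7°, so u = (cos -77.7°, sin -77.7°) = (0.213, -0.977) and n = (−sin -77.7°, cos -77.7°) = (0.977, 0.213). H is at the origin and S lies 53.5 along u from H, so S = 53.5·u = (11.4, -52.3). Tangency of A1 to both parallel lines with radius 19.5 puts B and T at H ± 19.5·n: B = (19.1, 4.15), T = (-19.1, -4.15). Equal radii place E and D the same way about S: E = S + 19.5·n = (30.4, -48.1), D = S − 19.5·n = (-7.66, -56.4). Then |HD| = |D − H| = 56.9.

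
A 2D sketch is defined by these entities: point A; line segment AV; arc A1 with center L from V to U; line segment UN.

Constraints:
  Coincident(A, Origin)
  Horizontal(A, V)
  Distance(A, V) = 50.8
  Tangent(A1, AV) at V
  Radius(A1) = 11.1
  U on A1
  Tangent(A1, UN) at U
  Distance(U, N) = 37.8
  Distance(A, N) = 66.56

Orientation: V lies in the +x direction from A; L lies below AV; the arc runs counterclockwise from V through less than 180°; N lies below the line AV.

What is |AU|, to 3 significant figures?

41.6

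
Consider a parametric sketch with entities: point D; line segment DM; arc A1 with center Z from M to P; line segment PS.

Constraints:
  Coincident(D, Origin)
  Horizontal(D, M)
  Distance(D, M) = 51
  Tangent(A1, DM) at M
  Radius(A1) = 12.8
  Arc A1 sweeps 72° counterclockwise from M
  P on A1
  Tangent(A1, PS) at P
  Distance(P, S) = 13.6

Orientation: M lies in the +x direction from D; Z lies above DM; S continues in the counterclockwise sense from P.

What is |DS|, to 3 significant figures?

70.8

D is at the origin; DM is horizontal with |DM| = 51.0 and M on the +x side, so M = (51.0, 0.00). The tangent condition forces ZM to be normal to DM, so Z = M + (0, 12.8) = (51.0, 12.8). On A1, M sits at bearing -90° from Z; a 72° counterclockwise sweep puts P at bearing -18°, so P = Z + 12.8·(cos -18°, sin -18°) = (63.2, 8.84). The tangent condition forces ZP to be normal to PS, so PS runs along (−sin -18°, cos -18°); with |PS| = 13.6, S = (67.4, 21.8). Then |DS| = |S − D| = 70.8.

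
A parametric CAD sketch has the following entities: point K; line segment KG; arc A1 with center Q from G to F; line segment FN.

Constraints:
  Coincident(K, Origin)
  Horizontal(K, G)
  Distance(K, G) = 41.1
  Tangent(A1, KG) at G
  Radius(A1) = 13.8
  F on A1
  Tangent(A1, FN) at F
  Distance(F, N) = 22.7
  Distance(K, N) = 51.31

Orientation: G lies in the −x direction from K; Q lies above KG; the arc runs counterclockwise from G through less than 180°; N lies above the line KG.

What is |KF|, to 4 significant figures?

32.57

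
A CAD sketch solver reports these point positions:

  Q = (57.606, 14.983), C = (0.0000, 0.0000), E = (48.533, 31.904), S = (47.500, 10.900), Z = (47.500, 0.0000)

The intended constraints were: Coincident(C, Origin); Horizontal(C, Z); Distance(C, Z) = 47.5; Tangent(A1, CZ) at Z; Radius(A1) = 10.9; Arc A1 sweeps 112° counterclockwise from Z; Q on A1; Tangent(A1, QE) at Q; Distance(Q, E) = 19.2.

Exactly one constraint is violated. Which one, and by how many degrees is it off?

Tangent(A1, QE) at Q — off by 6.20°.

C = (0.00, 0.00) ✓; C.y = 0.00, Z.y = 0.00 ✓; |CZ| = 47.50 ✓; ∠(SZ, ZC) = 90.00° ✓; |SZ| = 10.90 ✓; bearing(S→Q) − bearing(S→Z) = 112.0° ✓; |SQ| = 10.90 ✓; ∠(SQ, QE) = 83.80° ✗; |QE| = 19.20 ✓.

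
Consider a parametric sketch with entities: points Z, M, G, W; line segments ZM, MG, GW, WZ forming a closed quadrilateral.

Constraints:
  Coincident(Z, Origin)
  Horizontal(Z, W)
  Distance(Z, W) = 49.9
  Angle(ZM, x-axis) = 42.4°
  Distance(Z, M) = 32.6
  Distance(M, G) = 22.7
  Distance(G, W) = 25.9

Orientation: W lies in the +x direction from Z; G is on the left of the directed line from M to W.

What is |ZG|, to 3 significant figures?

53.1

Z is at the origin; Z and W share the same y with |ZW| = 49.9 and W in +x, so W = (49.9, 0). ZM runs at 42.4° with |ZM| = 32.6, so M = (24.1, 22.0). G is determined by |MG| = 22.7 and |GW| = 25.9 together: it lies at the intersection of circle(M, 22.7) and circle(W, 25.9). With |MW| = 33.9, the foot of the radical line on MW is 14.7 from M and the perpendicular offset is √(22.7² − 14.7²) = 17.3. Taking the left-of-MW solution: G = (46.5, 25.7).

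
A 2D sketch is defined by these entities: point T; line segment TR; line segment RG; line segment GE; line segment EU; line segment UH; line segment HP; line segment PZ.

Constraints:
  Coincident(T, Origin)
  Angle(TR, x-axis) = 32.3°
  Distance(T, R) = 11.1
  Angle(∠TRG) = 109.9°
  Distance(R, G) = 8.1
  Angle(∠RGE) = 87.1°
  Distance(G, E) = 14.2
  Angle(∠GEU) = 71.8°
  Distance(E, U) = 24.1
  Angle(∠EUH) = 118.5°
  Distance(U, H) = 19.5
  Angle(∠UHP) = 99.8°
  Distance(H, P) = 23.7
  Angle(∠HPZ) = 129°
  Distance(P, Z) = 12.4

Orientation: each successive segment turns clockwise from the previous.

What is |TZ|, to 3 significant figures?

31.0

T is at the origin; TR runs at 32.3° with length 11.1, so R = (9.38, 5.93). ∠TRG = 109.9° gives RG at -37.8° from the x-axis; with |RG| = 8.1, G = (15.8, 0.967). ∠RGE = 87.1° gives GE at -131° from the x-axis; with |GE| = 14.2, E = (6.52, -9.80). ∠GEU = 71.8° gives EU at 121° from the x-axis; with |EU| = 24.1, U = (-5.93, 10.8). ∠EUH = 118.5° gives UH at 59.6° from the x-axis; with |UH| = 19.5, H = (3.94, 27.7). ∠UHP = 99.8° gives HP at -20.6° from the x-axis; with |HP| = 23.7, P = (26.1, 19.3). ∠HPZ = 129.0° gives PZ at -71.6° from the x-axis; with |PZ| = 12.4, Z = (30.0, 7.55). Then |TZ| = |Z − T| = 31.0.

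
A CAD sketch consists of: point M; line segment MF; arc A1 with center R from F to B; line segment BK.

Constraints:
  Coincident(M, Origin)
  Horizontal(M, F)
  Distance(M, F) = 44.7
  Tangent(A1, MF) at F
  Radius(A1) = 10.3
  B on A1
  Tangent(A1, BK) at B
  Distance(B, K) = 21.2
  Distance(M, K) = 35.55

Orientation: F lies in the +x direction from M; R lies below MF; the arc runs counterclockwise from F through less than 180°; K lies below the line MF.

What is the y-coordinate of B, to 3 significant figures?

-5.58

Checks: |RB| = 10.30 ✓; ∠(RB, BK) = 90.00° ✓; |BK| = 21.20 ✓; |MK| = 35.55 ✓.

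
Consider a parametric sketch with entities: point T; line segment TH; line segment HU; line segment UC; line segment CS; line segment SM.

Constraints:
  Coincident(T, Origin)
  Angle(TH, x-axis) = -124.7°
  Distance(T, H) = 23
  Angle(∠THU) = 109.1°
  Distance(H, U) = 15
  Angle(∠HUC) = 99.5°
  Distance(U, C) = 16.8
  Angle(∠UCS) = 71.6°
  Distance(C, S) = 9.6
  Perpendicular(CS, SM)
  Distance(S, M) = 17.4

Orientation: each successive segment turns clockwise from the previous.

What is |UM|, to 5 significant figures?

4.5380

T is at the origin; TH runs at -124.7° with length 23.0, so H = (-13.093, -18.909). ∠THU = 109.1° gives HU at 164.40° from the x-axis; with |HU| = 15.0, U = (-27.541, -14.876). ∠HUC = 99.5° gives UC at 83.900° from the x-axis; with |UC| = 16.8, C = (-25.756, 1.8294). ∠UCS = 71.6° gives CS at -24.500° from the x-axis; with |CS| = 9.6, S = (-17.020, -2.1517). CS ⟂ SM, so SM runs at -114.50°; with |SM| = 17.4, M = (-24.236, -17.985). Then |UM| = |M − U| = 4.5380.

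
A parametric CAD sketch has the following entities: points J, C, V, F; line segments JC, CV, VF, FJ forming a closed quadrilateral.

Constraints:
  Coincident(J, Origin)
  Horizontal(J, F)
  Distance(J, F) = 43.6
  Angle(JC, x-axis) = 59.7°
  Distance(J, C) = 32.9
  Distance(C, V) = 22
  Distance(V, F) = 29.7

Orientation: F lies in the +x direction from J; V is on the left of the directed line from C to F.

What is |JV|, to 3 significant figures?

48.4

J is at the origin; J and F share the same y with |JF| = 43.6 and F in +x, so F = (43.6, 0). JC runs at 59.7° with |JC| = 32.9, so C = (16.6, 28.4). V is determined by |CV| = 22.0 and |VF| = 29.7 together: it lies at the intersection of circle(C, 22.0) and circle(F, 29.7). With |CF| = 39.2, the foot of the radical line on CF is 14.5 from C and the perpendicular offset is √(22.0² − 14.5²) = 16.5. Taking the left-of-CF solution: V = (38.6, 29.3).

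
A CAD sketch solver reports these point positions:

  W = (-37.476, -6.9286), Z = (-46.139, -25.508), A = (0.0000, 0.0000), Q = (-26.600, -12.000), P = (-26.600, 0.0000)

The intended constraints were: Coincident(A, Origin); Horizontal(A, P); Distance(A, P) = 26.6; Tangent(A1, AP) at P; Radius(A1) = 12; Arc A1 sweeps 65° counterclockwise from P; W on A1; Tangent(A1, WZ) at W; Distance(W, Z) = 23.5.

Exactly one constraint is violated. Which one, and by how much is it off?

Distance(W, Z) = 23.5 — off by 3.00.

A = (0.00, 0.00) ✓; A.y = 0.00, P.y = 0.00 ✓; |AP| = 26.60 ✓; ∠(QP, PA) = 90.00° ✓; |QP| = 12.00 ✓; bearing(Q→W) − bearing(Q→P) = 65.00° ✓; |QW| = 12.00 ✓; ∠(QW, WZ) = 90.00° ✓; |WZ| = 20.50 ✗.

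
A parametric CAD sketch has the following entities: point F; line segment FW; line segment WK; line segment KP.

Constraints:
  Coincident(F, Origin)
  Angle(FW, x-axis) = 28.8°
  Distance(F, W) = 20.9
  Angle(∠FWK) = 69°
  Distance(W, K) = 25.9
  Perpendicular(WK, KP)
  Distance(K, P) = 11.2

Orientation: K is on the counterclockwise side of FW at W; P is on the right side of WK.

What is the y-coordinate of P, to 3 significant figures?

35.3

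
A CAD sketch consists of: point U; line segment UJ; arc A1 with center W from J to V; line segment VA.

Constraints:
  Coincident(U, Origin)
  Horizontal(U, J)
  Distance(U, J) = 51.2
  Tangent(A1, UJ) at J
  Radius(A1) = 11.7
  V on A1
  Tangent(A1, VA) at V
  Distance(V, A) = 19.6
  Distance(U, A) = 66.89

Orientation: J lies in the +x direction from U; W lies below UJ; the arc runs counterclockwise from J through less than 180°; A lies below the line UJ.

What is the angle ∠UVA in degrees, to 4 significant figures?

163.0°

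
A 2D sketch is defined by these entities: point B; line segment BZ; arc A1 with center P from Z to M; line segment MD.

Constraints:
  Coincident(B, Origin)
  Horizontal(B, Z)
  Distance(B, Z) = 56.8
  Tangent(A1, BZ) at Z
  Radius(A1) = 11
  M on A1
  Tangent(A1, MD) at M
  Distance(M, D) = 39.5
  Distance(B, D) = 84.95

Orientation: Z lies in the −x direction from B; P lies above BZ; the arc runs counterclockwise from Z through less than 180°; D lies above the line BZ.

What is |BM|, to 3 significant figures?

50.4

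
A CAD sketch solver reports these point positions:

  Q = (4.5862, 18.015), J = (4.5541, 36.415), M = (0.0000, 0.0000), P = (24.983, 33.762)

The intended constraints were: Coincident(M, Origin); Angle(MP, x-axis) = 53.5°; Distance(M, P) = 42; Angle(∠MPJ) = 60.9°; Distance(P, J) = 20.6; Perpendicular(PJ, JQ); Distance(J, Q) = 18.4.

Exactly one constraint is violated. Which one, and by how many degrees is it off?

Perpendicular(PJ, JQ) — off by 7.50°.

M = (0.00, 0.00) ✓; MP at 53.50° ✓; |MP| = 42.00 ✓; ∠MPJ = 60.90° ✓; |PJ| = 20.60 ✓; ∠(PJ, JQ) = 97.50° ✗; |JQ| = 18.40 ✓.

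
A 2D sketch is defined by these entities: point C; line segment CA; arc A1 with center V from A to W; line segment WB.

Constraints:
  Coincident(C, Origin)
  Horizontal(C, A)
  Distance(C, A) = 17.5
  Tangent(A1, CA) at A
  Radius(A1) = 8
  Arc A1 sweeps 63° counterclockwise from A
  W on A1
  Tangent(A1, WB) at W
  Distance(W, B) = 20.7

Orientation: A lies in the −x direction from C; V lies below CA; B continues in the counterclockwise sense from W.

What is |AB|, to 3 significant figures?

28.2

C is at the origin; C and A share the same y with |CA| = 17.5 and A on the −x side, so A = (-17.5, 0.00). A1 meets CA tangentially, so VA is at right angles to CA, so V = A + (0, -8) = (-17.5, -8.00). On A1, A sits at bearing 90° from V; a 63° counterclockwise sweep puts W at bearing 153°, so W = V + 8.0·(cos 153°, sin 153°) = (-24.6, -4.37). Since A1 is tangent to WB there, VW ⟂ WB, so WB runs along (−sin 153°, cos 153°); with |WB| = 20.7, B = (-34.0, -22.8). Then |AB| = |B − A| = 28.2.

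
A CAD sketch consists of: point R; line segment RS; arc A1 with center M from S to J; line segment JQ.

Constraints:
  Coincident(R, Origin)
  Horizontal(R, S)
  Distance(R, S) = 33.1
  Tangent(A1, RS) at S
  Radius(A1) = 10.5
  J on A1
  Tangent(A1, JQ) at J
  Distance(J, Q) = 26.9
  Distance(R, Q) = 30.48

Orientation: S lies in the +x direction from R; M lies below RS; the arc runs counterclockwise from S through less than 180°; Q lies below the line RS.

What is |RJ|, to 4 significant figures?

24.57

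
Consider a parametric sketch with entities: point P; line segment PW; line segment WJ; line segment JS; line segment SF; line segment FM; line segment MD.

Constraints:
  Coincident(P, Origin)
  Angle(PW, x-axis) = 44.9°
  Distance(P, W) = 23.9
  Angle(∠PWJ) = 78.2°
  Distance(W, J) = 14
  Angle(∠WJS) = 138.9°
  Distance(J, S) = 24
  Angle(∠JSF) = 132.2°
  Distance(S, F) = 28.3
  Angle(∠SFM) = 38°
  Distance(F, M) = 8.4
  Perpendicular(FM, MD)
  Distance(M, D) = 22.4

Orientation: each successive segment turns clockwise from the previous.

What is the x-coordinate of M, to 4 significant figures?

0.3961

∠JSF = 132.2° gives SF at -145.8° from the x-axis; with |SF| = 28.3, F = (-2.172, -34.53). ∠SFM = 38.0° gives FM at 72.20° from the x-axis; with |FM| = 8.4, M = (0.3961, -26.53). So M.x = 0.3961.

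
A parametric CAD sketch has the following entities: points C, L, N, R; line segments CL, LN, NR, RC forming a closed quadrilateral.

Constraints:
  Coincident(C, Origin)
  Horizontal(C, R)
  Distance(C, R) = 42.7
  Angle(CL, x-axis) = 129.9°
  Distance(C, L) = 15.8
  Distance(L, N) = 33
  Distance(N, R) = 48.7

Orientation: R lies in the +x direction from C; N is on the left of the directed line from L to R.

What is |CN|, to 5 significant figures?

38.894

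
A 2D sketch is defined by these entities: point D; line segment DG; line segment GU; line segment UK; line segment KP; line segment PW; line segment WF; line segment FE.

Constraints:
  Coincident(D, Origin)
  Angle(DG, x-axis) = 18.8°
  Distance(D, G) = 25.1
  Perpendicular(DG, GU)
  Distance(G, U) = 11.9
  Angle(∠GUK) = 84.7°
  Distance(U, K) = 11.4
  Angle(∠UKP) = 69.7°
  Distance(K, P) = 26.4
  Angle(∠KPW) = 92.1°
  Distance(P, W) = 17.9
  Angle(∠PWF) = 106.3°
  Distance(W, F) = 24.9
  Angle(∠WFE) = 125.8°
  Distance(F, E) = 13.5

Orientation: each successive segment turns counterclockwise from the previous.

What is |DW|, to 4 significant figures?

41.98

D is at the origin; DG runs at 18.8° with length 25.1, so G = (23.76, 8.089). The perpendicularity gives GU at right angles to DG, so GU runs at 108.8°; with |GU| = 11.9, U = (19.93, 19.35). ∠GUK = 84.7° gives UK at -155.9° from the x-axis; with |UK| = 11.4, K = (9.520, 14.70). ∠UKP = 69.7° gives KP at -45.60° from the x-axis; with |KP| = 26.4, P = (27.99, -4.163). ∠KPW = 92.1° gives PW at 42.30° from the x-axis; with |PW| = 17.9, W = (41.23, 7.884). Then |DW| = |W − D| = 41.98.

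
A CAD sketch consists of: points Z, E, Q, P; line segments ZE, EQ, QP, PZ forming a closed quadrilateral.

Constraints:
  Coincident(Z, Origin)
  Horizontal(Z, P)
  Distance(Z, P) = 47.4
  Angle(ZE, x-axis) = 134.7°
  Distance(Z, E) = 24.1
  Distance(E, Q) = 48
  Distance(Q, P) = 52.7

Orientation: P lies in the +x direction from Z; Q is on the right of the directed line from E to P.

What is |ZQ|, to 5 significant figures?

27.009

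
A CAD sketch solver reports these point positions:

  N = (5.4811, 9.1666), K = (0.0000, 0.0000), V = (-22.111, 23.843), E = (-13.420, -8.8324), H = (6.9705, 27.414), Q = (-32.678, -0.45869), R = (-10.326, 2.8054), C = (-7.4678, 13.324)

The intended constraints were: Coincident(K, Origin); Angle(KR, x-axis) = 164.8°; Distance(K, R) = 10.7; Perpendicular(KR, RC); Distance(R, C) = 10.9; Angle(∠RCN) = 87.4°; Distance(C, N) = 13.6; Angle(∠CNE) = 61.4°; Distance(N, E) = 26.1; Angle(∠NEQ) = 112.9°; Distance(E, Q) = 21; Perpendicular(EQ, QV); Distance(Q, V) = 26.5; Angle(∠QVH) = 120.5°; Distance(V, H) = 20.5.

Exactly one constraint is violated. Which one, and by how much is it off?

Distance(V, H) = 20.5 — off by 8.80.

K = (0.00, 0.00) ✓; KR at 164.8° ✓; |KR| = 10.70 ✓; ∠(KR, RC) = 90.00° ✓; |RC| = 10.90 ✓; ∠RCN = 87.40° ✓; |CN| = 13.60 ✓; ∠CNE = 61.40° ✓; |NE| = 26.10 ✓; ∠NEQ = 112.9° ✓; |EQ| = 21.00 ✓; ∠(EQ, QV) = 90.00° ✓; |QV| = 26.50 ✓; ∠QVH = 120.5° ✓; |VH| = 29.30 ✗.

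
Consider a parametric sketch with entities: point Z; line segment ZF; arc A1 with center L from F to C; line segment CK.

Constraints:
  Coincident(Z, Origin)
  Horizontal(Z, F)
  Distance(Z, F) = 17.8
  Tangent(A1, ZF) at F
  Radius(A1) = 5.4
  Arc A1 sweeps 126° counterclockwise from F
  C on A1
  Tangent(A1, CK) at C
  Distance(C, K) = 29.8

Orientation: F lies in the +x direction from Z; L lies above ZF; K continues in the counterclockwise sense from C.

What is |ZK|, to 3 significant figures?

33.0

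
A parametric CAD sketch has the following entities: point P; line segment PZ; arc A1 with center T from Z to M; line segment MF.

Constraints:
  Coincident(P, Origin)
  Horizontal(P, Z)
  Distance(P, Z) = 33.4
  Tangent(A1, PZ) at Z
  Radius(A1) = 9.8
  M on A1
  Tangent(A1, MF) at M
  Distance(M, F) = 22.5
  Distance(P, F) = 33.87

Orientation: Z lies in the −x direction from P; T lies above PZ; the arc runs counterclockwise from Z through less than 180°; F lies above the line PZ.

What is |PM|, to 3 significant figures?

25.0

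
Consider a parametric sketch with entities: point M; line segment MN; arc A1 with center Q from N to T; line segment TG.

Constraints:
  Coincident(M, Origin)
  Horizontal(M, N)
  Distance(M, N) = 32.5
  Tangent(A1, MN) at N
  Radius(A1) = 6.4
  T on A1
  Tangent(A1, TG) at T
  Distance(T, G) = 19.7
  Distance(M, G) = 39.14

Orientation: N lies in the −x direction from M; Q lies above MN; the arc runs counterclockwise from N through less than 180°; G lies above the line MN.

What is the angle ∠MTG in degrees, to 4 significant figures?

112.5°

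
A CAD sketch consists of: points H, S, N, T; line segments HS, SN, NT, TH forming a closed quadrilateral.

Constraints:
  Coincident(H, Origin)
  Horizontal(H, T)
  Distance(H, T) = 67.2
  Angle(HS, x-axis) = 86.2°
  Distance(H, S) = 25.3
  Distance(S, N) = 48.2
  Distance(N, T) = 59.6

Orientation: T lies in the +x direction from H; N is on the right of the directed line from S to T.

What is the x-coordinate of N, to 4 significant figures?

11.76

H is at the origin; HT is horizontal with |HT| = 67.2 and T in +x, so T = (67.2, 0). HS runs at 86.2° with |HS| = 25.3, so S = (1.677, 25.24). N is determined by |SN| = 48.2 and |NT| = 59.6 together: it lies at the intersection of circle(S, 48.2) and circle(T, 59.6). With |ST| = 70.22, the foot of the radical line on ST is 26.36 from S and the perpendicular offset is √(48.2² − 26.36²) = 40.35. Taking the right-of-ST solution: N = (11.76, -21.89).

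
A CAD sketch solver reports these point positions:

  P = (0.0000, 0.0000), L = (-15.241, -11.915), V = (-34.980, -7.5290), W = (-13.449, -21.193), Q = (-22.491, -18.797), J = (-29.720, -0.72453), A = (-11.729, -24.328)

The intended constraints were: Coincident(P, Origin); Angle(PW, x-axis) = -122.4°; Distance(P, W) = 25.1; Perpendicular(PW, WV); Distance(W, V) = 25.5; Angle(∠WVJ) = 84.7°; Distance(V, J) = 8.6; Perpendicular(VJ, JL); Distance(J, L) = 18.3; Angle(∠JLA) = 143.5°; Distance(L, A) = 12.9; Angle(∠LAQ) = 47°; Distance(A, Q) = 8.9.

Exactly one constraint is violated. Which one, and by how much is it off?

Distance(A, Q) = 8.9 — off by 3.20.

P = (0.00, 0.00) ✓; PW at -122.4° ✓; |PW| = 25.10 ✓; ∠(PW, WV) = 90.00° ✓; |WV| = 25.50 ✓; ∠WVJ = 84.70° ✓; |VJ| = 8.600 ✓; ∠(VJ, JL) = 89.99° ✓; |JL| = 18.30 ✓; ∠JLA = 143.5° ✓; |LA| = 12.90 ✓; ∠LAQ = 47.00° ✓; |AQ| = 12.10 ✗.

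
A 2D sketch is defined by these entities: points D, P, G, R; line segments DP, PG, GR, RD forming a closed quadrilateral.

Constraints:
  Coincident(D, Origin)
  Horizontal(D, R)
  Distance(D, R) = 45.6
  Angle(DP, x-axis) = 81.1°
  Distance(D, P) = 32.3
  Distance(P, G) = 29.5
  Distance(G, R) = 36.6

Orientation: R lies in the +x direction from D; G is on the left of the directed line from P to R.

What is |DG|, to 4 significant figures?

48.92

Checks: |PG| = 29.50 ✓; |GR| = 36.60 ✓.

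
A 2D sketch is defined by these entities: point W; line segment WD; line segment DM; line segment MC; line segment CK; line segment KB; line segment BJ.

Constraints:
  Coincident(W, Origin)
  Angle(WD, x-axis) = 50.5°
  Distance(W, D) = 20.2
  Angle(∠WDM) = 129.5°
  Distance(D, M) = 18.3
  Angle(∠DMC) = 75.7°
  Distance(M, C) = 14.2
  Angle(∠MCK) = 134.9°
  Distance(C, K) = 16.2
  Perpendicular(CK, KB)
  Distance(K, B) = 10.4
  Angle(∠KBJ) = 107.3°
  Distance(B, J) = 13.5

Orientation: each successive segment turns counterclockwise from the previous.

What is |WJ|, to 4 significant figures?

21.50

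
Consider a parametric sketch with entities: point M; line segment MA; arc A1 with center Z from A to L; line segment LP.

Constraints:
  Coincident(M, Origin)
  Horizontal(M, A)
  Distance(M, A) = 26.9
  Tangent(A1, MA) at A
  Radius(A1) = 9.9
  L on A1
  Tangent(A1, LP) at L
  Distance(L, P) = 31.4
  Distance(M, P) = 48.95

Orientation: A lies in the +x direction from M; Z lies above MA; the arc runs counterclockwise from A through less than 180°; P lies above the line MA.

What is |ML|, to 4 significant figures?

38.56

M is at the origin; M and A share the same y with |MA| = 26.9 and A on the +x side, so A = (26.90, 0.000). A1 meets MA tangentially, so ZA is at right angles to MA, so Z = A + (0, 9.9) = (26.90, 9.900). Since ZL ⟂ LP (tangency), |ZP| = √(9.9² + 31.4²) = 32.92 regardless of where L sits on A1. So P lies on both circle(M, 48.95) and circle(Z, 32.92); the above-MA intersection is P = (23.95, 42.69). L is the foot of the tangent from P: L = (36.04, 13.71).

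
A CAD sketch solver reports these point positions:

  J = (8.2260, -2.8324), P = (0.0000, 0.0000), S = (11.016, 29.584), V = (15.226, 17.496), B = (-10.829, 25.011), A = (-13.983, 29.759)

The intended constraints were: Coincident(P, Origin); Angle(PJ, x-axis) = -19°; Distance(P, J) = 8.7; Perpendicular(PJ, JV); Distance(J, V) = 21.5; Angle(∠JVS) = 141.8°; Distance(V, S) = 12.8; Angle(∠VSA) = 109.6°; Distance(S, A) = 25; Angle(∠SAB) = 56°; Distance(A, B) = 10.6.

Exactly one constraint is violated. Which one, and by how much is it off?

Distance(A, B) = 10.6 — off by 4.90.

P = (0.00, 0.00) ✓; PJ at -19.00° ✓; |PJ| = 8.700 ✓; ∠(PJ, JV) = 90.00° ✓; |JV| = 21.50 ✓; ∠JVS = 141.8° ✓; |VS| = 12.80 ✓; ∠VSA = 109.6° ✓; |SA| = 25.00 ✓; ∠SAB = 56.00° ✓; |AB| = 5.700 ✗.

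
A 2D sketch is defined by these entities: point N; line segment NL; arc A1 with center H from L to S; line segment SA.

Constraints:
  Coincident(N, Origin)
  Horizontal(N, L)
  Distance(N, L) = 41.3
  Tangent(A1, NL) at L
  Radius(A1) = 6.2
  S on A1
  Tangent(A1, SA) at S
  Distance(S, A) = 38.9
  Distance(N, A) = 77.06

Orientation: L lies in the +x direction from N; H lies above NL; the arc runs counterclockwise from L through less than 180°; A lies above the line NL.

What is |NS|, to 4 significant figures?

46.40

Checks: ∠(HL, LN) = 90.00° ✓; |HL| = 6.200 ✓; |HS| = 6.200 ✓; ∠(HS, SA) = 90.00° ✓; |SA| = 38.90 ✓; |NA| = 77.06 ✓.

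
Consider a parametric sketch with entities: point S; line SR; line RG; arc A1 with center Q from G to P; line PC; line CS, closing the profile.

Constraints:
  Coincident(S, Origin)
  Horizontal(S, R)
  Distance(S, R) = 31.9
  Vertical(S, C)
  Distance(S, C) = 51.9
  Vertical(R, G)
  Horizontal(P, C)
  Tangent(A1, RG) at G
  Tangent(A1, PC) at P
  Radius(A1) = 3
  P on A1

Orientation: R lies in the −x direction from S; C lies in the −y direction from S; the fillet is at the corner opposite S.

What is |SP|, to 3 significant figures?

59.4

The virtual corner opposite S is at (-31.9, -51.9). Tangency of A1 to RG means the radius QG is perpendicular to RG and since A1 is tangent to PC there, QP ⟂ PC, with radius 3.0, so the center Q sits 3.0 in from both sides at Q = (-28.9, -48.9). That places the tangent points at G = (-31.9, -48.9) on RG and P = (-28.9, -51.9) on PC. Then |SP| = |P − S| = 59.4.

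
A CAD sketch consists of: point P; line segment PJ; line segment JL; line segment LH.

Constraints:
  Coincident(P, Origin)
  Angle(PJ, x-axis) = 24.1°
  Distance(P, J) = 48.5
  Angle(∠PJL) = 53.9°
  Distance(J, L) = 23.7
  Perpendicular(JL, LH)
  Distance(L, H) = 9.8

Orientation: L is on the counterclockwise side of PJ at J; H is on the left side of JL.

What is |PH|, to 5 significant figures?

29.789

P is at the origin; PJ runs at 24.1° with length 48.5, so J = 48.5·(cos 24.1°, sin 24.1°) = (44.272, 19.804). ∠PJL = 53.9°, so JL runs at 24.1° + (180° − 53.9°) = 150.20° from the x-axis; with |JL| = 23.7, L = J + 23.7·(cos 150.20°, sin 150.20°) = (23.706, 31.582). JL ⟂ LH; with |LH| = 9.8 on the left of JL, H = L + 9.8·(-0.49697, -0.86777) = (18.836, 23.078). Then |PH| = |H − P| = 29.789.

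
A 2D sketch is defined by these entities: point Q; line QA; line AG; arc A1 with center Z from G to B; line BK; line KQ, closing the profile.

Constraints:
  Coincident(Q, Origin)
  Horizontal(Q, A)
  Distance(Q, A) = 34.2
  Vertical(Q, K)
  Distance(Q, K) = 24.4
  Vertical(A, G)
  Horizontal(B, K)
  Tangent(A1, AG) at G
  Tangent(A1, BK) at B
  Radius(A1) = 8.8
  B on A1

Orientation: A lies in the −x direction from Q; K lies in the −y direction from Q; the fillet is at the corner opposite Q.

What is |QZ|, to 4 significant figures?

29.81

Q is at the origin; Q and A share the same y with |QA| = 34.2 and A on the −x side, so A = (-34.20, 0.000). Q and K share the same x with |QK| = 24.4 and K on the −y side, so K = (0.000, -24.40). The virtual corner opposite Q is at (-34.20, -24.40). Tangency of A1 to AG means the radius ZG is perpendicular to AG and the tangent condition forces ZB to be normal to BK, with radius 8.8, so the center Z sits 8.8 in from both sides at Z = (-25.40, -15.60). Then |QZ| = |Z − Q| = 29.81.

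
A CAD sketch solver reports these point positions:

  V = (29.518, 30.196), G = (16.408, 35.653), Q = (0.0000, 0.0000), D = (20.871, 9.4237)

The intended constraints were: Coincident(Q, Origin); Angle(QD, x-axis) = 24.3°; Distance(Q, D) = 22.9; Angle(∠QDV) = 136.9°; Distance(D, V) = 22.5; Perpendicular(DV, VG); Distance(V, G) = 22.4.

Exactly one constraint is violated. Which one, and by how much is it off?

Distance(V, G) = 22.4 — off by 8.20.

Q = (0.00, 0.00) ✓; QD at 24.30° ✓; |QD| = 22.90 ✓; ∠QDV = 136.9° ✓; |DV| = 22.50 ✓; ∠(DV, VG) = 90.00° ✓; |VG| = 14.20 ✗.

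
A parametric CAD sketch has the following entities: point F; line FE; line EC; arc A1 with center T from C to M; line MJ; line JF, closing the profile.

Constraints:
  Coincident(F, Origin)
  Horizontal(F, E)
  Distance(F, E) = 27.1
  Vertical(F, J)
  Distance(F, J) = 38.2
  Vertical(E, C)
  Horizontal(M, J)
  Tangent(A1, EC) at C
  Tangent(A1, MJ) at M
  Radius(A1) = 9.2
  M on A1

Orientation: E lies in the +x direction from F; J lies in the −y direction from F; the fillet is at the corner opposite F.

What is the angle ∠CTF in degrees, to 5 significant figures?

121.68°

F is at the origin; FE is horizontal with |FE| = 27.1 and E on the +x side, so E = (27.100, 0.0000). FJ is vertical with |FJ| = 38.2 and J on the −y side, so J = (0.0000, -38.200). The virtual corner opposite F is at (27.100, -38.200). Since A1 is tangent to EC there, TC ⟂ EC and the tangent condition forces TM to be normal to MJ, with radius 9.2, so the center T sits 9.2 in from both sides at T = (17.900, -29.000). That places the tangent points at C = (27.100, -29.000) on EC and M = (17.900, -38.200) on MJ. Then cos ∠CTF = TC·TF / (|TC||TF|), giving 121.68°.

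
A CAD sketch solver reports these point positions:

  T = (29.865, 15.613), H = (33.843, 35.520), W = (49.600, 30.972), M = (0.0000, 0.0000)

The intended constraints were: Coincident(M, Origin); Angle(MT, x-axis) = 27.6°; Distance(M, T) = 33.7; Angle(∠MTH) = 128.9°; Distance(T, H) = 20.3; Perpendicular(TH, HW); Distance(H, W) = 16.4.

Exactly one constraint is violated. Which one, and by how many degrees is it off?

Perpendicular(TH, HW) — off by 4.80°.

M = (0.00, 0.00) ✓; MT at 27.60° ✓; |MT| = 33.70 ✓; ∠MTH = 128.9° ✓; |TH| = 20.30 ✓; ∠(TH, HW) = 94.80° ✗; |HW| = 16.40 ✓.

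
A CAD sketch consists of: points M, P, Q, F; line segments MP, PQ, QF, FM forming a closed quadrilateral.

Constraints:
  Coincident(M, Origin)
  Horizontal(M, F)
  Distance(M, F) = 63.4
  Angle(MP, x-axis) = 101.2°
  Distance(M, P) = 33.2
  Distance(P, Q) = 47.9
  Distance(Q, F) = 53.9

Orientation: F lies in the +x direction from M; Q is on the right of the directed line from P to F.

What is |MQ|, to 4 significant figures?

16.26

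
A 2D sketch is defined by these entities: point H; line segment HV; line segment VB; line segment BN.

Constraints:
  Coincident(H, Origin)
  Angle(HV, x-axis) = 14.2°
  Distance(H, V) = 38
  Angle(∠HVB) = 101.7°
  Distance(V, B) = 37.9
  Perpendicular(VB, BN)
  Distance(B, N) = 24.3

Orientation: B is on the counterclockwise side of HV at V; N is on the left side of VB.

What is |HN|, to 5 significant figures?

47.398

∠HVB = 101.7°, so VB runs at 14.2° + (180° − 101.7°) = 92.500° from the x-axis; with |VB| = 37.9, B = V + 37.9·(cos 92.500°, sin 92.500°) = (35.186, 47.186). The perpendicularity gives BN at right angles to VB; with |BN| = 24.3 on the left of VB, N = B + 24.3·(-0.99905, -0.043619) = (10.909, 46.126). Then |HN| = |N − H| = 47.398.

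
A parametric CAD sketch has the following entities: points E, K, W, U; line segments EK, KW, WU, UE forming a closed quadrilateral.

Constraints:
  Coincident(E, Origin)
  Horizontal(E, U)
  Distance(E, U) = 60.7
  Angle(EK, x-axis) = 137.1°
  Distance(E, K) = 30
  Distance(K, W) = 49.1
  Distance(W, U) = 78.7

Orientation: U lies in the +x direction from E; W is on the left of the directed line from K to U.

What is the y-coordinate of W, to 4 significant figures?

58.91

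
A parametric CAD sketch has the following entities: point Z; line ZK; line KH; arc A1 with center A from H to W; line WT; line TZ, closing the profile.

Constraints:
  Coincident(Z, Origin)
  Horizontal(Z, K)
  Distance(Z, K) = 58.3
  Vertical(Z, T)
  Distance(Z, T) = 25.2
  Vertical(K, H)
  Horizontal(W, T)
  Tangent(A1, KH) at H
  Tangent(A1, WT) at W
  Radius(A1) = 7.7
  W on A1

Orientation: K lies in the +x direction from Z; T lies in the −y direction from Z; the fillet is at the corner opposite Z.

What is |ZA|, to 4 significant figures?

53.54

ZT is vertical with |ZT| = 25.2 and T on the −y side, so T = (0.000, -25.20). The virtual corner opposite Z is at (58.30, -25.20). A1 meets KH tangentially, so AH is at right angles to KH and A1 meets WT tangentially, so AW is at right angles to WT, with radius 7.7, so the center A sits 7.7 in from both sides at A = (50.60, -17.50). Then |ZA| = |A − Z| = 53.54.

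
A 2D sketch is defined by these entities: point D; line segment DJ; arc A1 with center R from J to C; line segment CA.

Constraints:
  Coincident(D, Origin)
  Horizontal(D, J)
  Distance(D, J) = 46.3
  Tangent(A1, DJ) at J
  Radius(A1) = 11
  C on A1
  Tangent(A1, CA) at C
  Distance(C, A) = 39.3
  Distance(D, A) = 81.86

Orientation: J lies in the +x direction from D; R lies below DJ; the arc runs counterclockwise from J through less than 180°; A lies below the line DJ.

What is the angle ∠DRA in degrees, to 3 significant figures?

136°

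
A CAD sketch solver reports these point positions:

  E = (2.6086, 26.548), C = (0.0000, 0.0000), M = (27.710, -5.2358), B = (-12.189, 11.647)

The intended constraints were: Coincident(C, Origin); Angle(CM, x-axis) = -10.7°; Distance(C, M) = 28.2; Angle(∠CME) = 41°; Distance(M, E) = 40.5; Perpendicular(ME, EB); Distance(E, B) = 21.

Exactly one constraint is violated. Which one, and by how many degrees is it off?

Perpendicular(ME, EB) — off by 6.90°.

C = (0.00, 0.00) ✓; CM at -10.70° ✓; |CM| = 28.20 ✓; ∠CME = 41.00° ✓; |ME| = 40.50 ✓; ∠(ME, EB) = 96.90° ✗; |EB| = 21.00 ✓.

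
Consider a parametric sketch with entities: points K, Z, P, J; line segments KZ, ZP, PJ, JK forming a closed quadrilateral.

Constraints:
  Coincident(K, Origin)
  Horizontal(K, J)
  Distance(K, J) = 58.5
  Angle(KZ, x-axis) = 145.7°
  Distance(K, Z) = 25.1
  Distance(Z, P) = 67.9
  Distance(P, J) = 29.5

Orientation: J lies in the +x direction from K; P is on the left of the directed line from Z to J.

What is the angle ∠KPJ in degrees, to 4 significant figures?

84.94°

Checks: |ZP| = 67.90 ✓; |PJ| = 29.50 ✓.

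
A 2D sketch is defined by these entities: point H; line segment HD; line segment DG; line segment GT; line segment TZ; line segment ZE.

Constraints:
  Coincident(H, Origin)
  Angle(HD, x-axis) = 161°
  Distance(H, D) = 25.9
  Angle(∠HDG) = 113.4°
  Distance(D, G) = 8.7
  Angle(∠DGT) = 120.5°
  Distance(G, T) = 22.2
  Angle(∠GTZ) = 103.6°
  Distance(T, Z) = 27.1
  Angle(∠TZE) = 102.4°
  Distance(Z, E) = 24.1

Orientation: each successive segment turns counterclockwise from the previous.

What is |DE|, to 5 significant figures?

31.515

H is at the origin; HD runs at 161.0° with length 25.9, so D = (-24.489, 8.4322). ∠HDG = 113.4° gives DG at -132.40° from the x-axis; with |DG| = 8.7, G = (-30.355, 2.0077). ∠DGT = 120.5° gives GT at -72.900° from the x-axis; with |GT| = 22.2, T = (-23.828, -19.211). ∠GTZ = 103.6° gives TZ at 3.5000° from the x-axis; with |TZ| = 27.1, Z = (3.2218, -17.557). ∠TZE = 102.4° gives ZE at 81.100° from the x-axis; with |ZE| = 24.1, E = (6.9503, 6.2533). Then |DE| = |E − D| = 31.515.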